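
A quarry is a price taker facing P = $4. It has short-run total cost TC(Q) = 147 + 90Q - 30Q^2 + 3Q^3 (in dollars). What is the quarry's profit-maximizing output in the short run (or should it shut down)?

Shut down

From TC, MC = TC'(Q) = 90 - 60Q + 9Q^2 and AVC = VC/Q = 90 - 30Q + 3Q^2.
AVC is minimized where dAVC/dQ = -30 + 6Q = 0, at Q = 5; min AVC = 90 - 30·5 + 3·5^2 = $15.
P = $4 lies below min AVC = $15; no output level covers variable cost.
Best response: produce nothing and absorb the $147 fixed cost.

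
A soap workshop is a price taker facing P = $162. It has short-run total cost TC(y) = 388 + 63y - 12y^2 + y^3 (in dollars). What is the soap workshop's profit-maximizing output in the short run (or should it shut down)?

Strip out fixed cost: VC = 63y - 12y^2 + y^3. Then AVC = 63 - 12y + y^2 and MC = 63 - 24y + 3y^2.
The AVC parabola has its vertex at y = 12/2 = 6, where AVC = 63 - 12·6 + 6^2 = $27.
P = $162 exceeds min AVC = $27, so the firm stays open.
P = MC gives -99 - 24y + 3y^2 = 0, with roots -3 and 11. Take the larger (rising MC): y* = 11.
Check: AVC at y = 11 is $52 ≤ P, so revenue covers variable cost.
Profit = P·y − TC = 162·11 − 960 = $822.

Produce at y = 11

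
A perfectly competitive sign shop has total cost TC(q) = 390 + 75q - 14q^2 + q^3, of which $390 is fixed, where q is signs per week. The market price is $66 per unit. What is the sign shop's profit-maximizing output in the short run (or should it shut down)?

Produce at q = 9

Variable cost is VC = 75q - 14q^2 + q^3, so AVC = VC/q = 75 - 14q + q^2 and MC = dTC/dq = 75 - 28q + 3q^2.
AVC hits its minimum where MC = AVC, at q = 7, giving min AVC = 75 - 14·7 + 7^2 = $26.
Since P = $66 ≥ min AVC = $26, price covers variable cost and the firm should produce.
P = MC gives 9 - 28q + 3q^2 = 0, with roots 1/3 and 9. Take the larger (rising MC): q* = 9.
Check: AVC at q = 9 is $30 ≤ P, so revenue covers variable cost.
Profit = P·q − TC = 66·9 − 660 = -$66, a loss, but smaller than the $390 fixed cost the firm would lose by shutting down.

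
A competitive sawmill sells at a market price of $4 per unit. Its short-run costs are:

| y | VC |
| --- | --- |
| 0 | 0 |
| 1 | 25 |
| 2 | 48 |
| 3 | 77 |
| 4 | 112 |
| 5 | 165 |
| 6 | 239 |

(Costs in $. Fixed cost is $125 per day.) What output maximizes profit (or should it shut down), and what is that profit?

y = 0 (shut down); profit = -$125

Profit at each row (π = 4y − TC): y=0: -125; y=1: -146; y=2: -165; y=3: -190; y=4: -221; y=5: -270; y=6: -340.
Profit is highest at y = 0. Equivalently, the lowest AVC in the table is 48/2 ≈ $24 at y = 2, and P = $4 falls below it — price never covers variable cost, so the firm shuts down and loses only its fixed cost.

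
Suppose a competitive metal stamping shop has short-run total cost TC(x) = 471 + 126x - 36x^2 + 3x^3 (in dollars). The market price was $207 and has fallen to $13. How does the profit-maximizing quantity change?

Output falls from 9 to 0 (the firm shuts down)

AVC = 126 - 36x + 3x^2, minimized at x = 6 where min AVC = $18. MC = 126 - 72x + 9x^2.
At P = $207 ≥ min AVC, set P = MC on the rising branch: x = 9.
At P = $13 < min AVC = $18, price no longer covers variable cost at any output, so the firm shuts down: x = 0.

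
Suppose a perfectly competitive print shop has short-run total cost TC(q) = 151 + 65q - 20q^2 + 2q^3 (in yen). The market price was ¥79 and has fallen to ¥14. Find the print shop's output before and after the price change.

AVC = 65 - 20q + 2q^2, minimized at q = 5 where min AVC = ¥15. MC = 65 - 40q + 6q^2.
With P = ¥79 above the shutdown price, P = MC gives q = 7.
At P = ¥14 < min AVC = ¥15, price no longer covers variable cost at any output, so the firm shuts down: q = 0.

Output falls from 7 to 0 (the firm shuts down)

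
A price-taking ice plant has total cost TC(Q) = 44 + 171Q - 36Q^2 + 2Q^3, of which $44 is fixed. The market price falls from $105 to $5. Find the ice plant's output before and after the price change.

AVC = 171 - 36Q + 2Q^2, minimized at Q = 9 where min AVC = $9. MC = 171 - 72Q + 6Q^2.
At P = $105 ≥ min AVC, set P = MC on the rising branch: Q = 11.
At P = $5 < min AVC = $9, price no longer covers variable cost at any output, so the firm shuts down: Q = 0.

Output falls from 11 to 0 (the firm shuts down)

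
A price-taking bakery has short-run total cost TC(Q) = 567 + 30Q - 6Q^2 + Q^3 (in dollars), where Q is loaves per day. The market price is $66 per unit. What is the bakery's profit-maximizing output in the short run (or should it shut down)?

From TC, MC = TC'(Q) = 30 - 12Q + 3Q^2 and AVC = VC/Q = 30 - 6Q + Q^2.
AVC is minimized where dAVC/dQ = -6 + 2Q = 0, at Q = 3; min AVC = 30 - 6·3 + 3^2 = $21.
Since P = $66 ≥ min AVC = $21, price covers variable cost and the firm should produce.
P = MC gives -36 - 12Q + 3Q^2 = 0, with roots -2 and 6. Take the larger (rising MC): Q* = 6.
Check: AVC at Q = 6 is $30 ≤ P, so revenue covers variable cost.
Profit = P·Q − TC = 66·6 − 747 = -$351, a loss, but smaller than the $567 fixed cost the firm would lose by shutting down.

Produce at Q = 6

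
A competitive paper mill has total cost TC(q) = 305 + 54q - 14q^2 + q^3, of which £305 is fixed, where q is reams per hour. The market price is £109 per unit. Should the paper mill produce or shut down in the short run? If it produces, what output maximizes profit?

Produce at q = 11

Variable cost is VC = 54q - 14q^2 + q^3, so AVC = VC/q = 54 - 14q + q^2 and MC = dTC/dq = 54 - 28q + 3q^2.
The AVC parabola has its vertex at q = 14/2 = 7, where AVC = 54 - 14·7 + 7^2 = £5.
Since P = £109 ≥ min AVC = £5, price covers variable cost and the firm should produce.
Solving P = MC: -55 - 28q + 3q^2 = 0 ⇒ q = -5/3 or 11. On the upward-sloping branch, q* = 11.
Check: AVC at q = 11 is £21 ≤ P, so revenue covers variable cost.
Profit = P·q − TC = 109·11 − 536 = £663.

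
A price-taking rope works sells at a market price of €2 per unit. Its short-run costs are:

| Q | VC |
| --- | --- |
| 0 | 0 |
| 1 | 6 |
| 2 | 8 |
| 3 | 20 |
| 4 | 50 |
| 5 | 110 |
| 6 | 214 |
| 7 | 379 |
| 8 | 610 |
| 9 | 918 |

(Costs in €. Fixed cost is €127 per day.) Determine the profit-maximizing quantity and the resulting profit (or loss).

Compute π = P·Q − TC at each output: Q=0: -127; Q=1: -131; Q=2: -131; Q=3: -141; Q=4: -169; Q=5: -227; Q=6: -329; Q=7: -492; Q=8: -721; Q=9: -1027.
Profit is highest at Q = 0. Equivalently, the lowest AVC in the table is 8/2 ≈ €4 at Q = 2, and P = €2 falls below it — price never covers variable cost, so the firm shuts down and loses only its fixed cost.

Q = 0 (shut down); profit = -€127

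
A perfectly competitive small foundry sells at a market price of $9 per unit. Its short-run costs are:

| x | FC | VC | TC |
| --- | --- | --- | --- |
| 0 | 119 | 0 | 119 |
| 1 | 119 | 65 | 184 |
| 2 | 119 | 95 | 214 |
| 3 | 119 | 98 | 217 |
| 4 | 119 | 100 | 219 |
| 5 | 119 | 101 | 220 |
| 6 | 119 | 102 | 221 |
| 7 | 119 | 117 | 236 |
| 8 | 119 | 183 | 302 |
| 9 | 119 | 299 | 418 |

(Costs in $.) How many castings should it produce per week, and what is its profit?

x = 0 (shut down); profit = -$119

Profit at each row (π = 9x − TC): x=0: -119; x=1: -175; x=2: -196; x=3: -190; x=4: -183; x=5: -175; x=6: -167; x=7: -173; x=8: -230; x=9: -337.
Profit is highest at x = 0. Equivalently, the lowest AVC in the table is 117/7 ≈ $16.71 at x = 7, and P = $9 falls below it — price never covers variable cost, so the firm shuts down and loses only its fixed cost.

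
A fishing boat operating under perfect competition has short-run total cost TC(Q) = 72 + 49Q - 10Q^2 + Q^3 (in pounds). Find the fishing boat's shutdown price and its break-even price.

Shutdown price = £24; break-even price = £37

Shutdown price = min AVC. AVC = 49 - 10Q + Q^2, with vertex at Q = 5 and minimum £24.
ATC = 72/Q + 49 - 10Q + Q^2. Setting dATC/dQ = −72/Q^2 − 10 + 2Q = 0 gives Q = 6 (since 2·6^3 − 10·6^2 = 72).
min ATC = 72/6 + 49 − 10·6 + 6^2 = £37. That is the break-even price.
Between these two prices the firm operates at a loss; above £37 it earns a profit.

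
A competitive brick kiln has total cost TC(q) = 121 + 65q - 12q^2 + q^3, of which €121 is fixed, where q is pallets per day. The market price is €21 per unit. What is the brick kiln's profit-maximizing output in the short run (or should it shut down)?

Shut down

Variable cost is VC = 65q - 12q^2 + q^3, so AVC = VC/q = 65 - 12q + q^2 and MC = dTC/dq = 65 - 24q + 3q^2.
AVC is minimized where dAVC/dq = -12 + 2q = 0, at q = 6; min AVC = 65 - 12·6 + 6^2 = €29.
Since P = €21 < min AVC = €29, price fails to cover variable cost at any output.
Shutting down limits the loss to fixed cost, €121.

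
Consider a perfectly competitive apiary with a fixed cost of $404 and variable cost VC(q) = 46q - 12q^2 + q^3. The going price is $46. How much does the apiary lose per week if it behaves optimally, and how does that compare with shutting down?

AVC = 46 - 12q + q^2; min AVC = $10 at q = 6. Since P = $46 ≥ min AVC, the firm produces.
MC = 46 - 24q + 3q^2. Setting P = MC and taking the root on the rising branch gives q* = 8.
TR = 46·8 = 368. TC = 404 + 112 = 516. Profit = 368 − 516 = -$148.
That loss of $148 beats the $404 the firm would lose by shutting down; producing recovers $256 of fixed cost.

Profit = -$148 at q = 8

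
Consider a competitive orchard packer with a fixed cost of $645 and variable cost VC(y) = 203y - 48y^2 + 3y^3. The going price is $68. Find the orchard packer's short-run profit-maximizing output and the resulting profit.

AVC = 203 - 48y + 3y^2 has its minimum $11 at y = 8; price $68 clears that bar, so the firm operates.
MC = 203 - 96y + 9y^2. Setting P = MC and taking the root on the rising branch gives y* = 9.
TR = 68·9 = 612. TC = 645 + 126 = 771. Profit = 612 − 771 = -$159.
By producing, the firm covers all variable cost plus $486 of fixed cost; shutting down would lose the full $645.

Profit = -$159 at y = 9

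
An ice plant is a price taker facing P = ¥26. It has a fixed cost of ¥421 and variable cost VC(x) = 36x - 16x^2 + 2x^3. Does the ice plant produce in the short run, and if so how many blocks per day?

Produce at x = 5

Variable cost is VC = 36x - 16x^2 + 2x^3, so AVC = VC/x = 36 - 16x + 2x^2 and MC = dTC/dx = 36 - 32x + 6x^2.
The AVC parabola has its vertex at x = 16/4 = 4, where AVC = 36 - 16·4 + 2·4^2 = ¥4.
Since P = ¥26 ≥ min AVC = ¥4, price covers variable cost and the firm should produce.
Solving P = MC: 10 - 32x + 6x^2 = 0 ⇒ x = 1/3 or 5. On the upward-sloping branch, x* = 5.
Check: AVC at x = 5 is ¥6 ≤ P, so revenue covers variable cost.
Profit = P·x − TC = 26·5 − 451 = -¥321, a loss, but smaller than the ¥421 fixed cost the firm would lose by shutting down.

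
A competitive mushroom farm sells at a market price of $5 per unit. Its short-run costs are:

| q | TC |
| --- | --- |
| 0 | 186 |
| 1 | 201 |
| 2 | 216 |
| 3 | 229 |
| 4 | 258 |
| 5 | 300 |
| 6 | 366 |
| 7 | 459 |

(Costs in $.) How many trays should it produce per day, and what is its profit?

Profit at each row (π = 5q − TC): q=0: -186; q=1: -196; q=2: -206; q=3: -214; q=4: -238; q=5: -275; q=6: -336; q=7: -424.
Profit is highest at q = 0. Equivalently, the lowest AVC in the table is 43/3 ≈ $14.33 at q = 3, and P = $5 falls below it — price never covers variable cost, so the firm shuts down and loses only its fixed cost.

q = 0 (shut down); profit = -$186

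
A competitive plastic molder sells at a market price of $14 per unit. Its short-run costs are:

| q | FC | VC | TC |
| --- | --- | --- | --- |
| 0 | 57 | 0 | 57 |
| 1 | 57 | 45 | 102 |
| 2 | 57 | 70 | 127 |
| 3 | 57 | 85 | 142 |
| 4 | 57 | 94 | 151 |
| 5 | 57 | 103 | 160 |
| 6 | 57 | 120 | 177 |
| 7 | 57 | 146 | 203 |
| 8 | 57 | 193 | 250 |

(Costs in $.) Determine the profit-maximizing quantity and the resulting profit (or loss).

q = 0 (shut down); profit = -$57

Profit at each row (π = 14q − TC): q=0: -57; q=1: -88; q=2: -99; q=3: -100; q=4: -95; q=5: -90; q=6: -93; q=7: -105; q=8: -138.
Profit is highest at q = 0. Equivalently, the lowest AVC in the table is 120/6 ≈ $20 at q = 6, and P = $14 falls below it — price never covers variable cost, so the firm shuts down and loses only its fixed cost.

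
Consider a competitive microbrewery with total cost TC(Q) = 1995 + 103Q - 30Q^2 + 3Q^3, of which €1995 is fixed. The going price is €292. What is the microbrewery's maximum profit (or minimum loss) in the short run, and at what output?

AVC = 103 - 30Q + 3Q^2 has its minimum €28 at Q = 5; price €292 clears that bar, so the firm operates.
MC = 103 - 60Q + 9Q^2. Setting P = MC and taking the root on the rising branch gives Q* = 9.
TR = 292·9 = 2628. TC = 1995 + 684 = 2679. Profit = 2628 − 2679 = -€51.
By producing, the firm covers all variable cost plus €1944 of fixed cost; shutting down would lose the full €1995.

Profit = -€51 at Q = 9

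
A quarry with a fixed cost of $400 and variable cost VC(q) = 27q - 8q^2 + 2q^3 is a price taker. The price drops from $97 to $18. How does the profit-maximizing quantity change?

AVC = 27 - 8q + 2q^2, minimized at q = 2 where min AVC = $19. MC = 27 - 16q + 6q^2.
At P = $97 ≥ min AVC, set P = MC on the rising branch: q = 5.
At P = $18 < min AVC = $19, price no longer covers variable cost at any output, so the firm shuts down: q = 0.

Output falls from 5 to 0 (the firm shuts down)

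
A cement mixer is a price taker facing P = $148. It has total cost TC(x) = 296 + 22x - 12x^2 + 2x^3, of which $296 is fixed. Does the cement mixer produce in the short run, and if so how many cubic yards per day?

Produce at x = 7

Strip out fixed cost: VC = 22x - 12x^2 + 2x^3. Then AVC = 22 - 12x + 2x^2 and MC = 22 - 24x + 6x^2.
AVC hits its minimum where MC = AVC, at x = 3, giving min AVC = 22 - 12·3 + 2·3^2 = $4.
P = $148 exceeds min AVC = $4, so the firm stays open.
Set P = MC: 148 = 22 - 24x + 6x^2 → -126 - 24x + 6x^2 = 0. The roots are x = -3 and x = 7; the profit-maximizing output is on the rising part of MC, so x* = 7.
Check: AVC at x = 7 is $36 ≤ P, so revenue covers variable cost.
Profit = P·x − TC = 148·7 − 548 = $488.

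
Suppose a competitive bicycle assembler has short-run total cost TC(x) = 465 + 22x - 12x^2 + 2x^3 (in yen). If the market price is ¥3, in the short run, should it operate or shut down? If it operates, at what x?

Strip out fixed cost: VC = 22x - 12x^2 + 2x^3. Then AVC = 22 - 12x + 2x^2 and MC = 22 - 24x + 6x^2.
The AVC parabola has its vertex at x = 12/4 = 3, where AVC = 22 - 12·3 + 2·3^2 = ¥4.
With P < min AVC (¥3 < ¥4), every unit sold adds to the loss.
Shutting down limits the loss to fixed cost, ¥465.

Shut down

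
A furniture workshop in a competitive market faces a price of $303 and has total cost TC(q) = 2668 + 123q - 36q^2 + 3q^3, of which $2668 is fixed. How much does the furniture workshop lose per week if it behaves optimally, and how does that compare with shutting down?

Profit = -$268 at q = 10

AVC = 123 - 36q + 3q^2; min AVC = $15 at q = 6. Since P = $303 ≥ min AVC, the firm produces.
With MC = 123 - 72q + 9q^2, P = MC on the upward-sloping part at q* = 10.
TR = 303·10 = 3030. TC = 2668 + 630 = 3298. Profit = 3030 − 3298 = -$268.
That loss of $268 beats the $2668 the firm would lose by shutting down; producing recovers $2400 of fixed cost.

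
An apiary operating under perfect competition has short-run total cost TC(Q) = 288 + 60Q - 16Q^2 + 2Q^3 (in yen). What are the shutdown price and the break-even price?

Shutdown price = ¥28; break-even price = ¥84

Shutdown price = min AVC. AVC = 60 - 16Q + 2Q^2, with vertex at Q = 4 and minimum ¥28.
ATC = 288/Q + 60 - 16Q + 2Q^2. Setting dATC/dQ = −288/Q^2 − 16 + 4Q = 0 gives Q = 6 (since 4·6^3 − 16·6^2 = 288).
min ATC = 288/6 + 60 − 16·6 + 2·6^2 = ¥84. That is the break-even price.
For ¥28 ≤ P < ¥84 the firm produces at a loss; below ¥28 it shuts down.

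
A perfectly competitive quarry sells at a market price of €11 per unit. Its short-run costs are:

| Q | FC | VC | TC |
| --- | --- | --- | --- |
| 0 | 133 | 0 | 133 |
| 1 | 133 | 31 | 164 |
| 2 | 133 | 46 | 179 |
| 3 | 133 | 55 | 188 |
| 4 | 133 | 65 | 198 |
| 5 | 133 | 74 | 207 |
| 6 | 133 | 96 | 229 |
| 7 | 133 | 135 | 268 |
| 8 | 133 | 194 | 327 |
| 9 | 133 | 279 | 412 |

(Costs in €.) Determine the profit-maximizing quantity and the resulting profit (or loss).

Q = 0 (shut down); profit = -€133

Tabulate TR − TC: Q=0: -133; Q=1: -153; Q=2: -157; Q=3: -155; Q=4: -154; Q=5: -152; Q=6: -163; Q=7: -191; Q=8: -239; Q=9: -313.
Profit is highest at Q = 0. Equivalently, the lowest AVC in the table is 74/5 ≈ €14.80 at Q = 5, and P = €11 falls below it — price never covers variable cost, so the firm shuts down and loses only its fixed cost.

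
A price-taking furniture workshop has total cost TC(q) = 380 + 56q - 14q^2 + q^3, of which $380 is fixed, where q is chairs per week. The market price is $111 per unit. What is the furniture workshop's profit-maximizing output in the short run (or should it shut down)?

Produce at q = 11

Variable cost is VC = 56q - 14q^2 + q^3, so AVC = VC/q = 56 - 14q + q^2 and MC = dTC/dq = 56 - 28q + 3q^2.
AVC hits its minimum where MC = AVC, at q = 7, giving min AVC = 56 - 14·7 + 7^2 = $7.
P = $111 exceeds min AVC = $7, so the firm stays open.
P = MC gives -55 - 28q + 3q^2 = 0, with roots -5/3 and 11. Take the larger (rising MC): q* = 11.
Check: AVC at q = 11 is $23 ≤ P, so revenue covers variable cost.
Profit = P·q − TC = 111·11 − 633 = $588.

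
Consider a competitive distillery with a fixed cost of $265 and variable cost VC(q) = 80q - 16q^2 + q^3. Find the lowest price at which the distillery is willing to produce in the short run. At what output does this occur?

Short-run supply begins at min AVC. From VC = 80q - 16q^2 + q^3, AVC = 80 - 16q + q^2.
At the minimum of AVC, MC = AVC. MC = 80 - 32q + 3q^2; setting MC = AVC gives 2q^2 - 16q = 0, so q = 8. min AVC = 16.
So the shutdown price is $16.

$16 per unit, at q = 8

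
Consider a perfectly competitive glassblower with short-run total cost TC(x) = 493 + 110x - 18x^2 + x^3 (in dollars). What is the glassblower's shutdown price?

$29 per unit

Short-run supply begins at min AVC. From VC = 110x - 18x^2 + x^3, AVC = 110 - 18x + x^2.
At the minimum of AVC, MC = AVC. MC = 110 - 36x + 3x^2; setting MC = AVC gives 2x^2 - 18x = 0, so x = 9. min AVC = 29.
So the shutdown price is $29.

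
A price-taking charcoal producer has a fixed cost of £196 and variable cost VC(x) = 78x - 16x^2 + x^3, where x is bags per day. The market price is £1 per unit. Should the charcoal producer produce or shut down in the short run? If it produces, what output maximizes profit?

From TC, MC = TC'(x) = 78 - 32x + 3x^2 and AVC = VC/x = 78 - 16x + x^2.
AVC hits its minimum where MC = AVC, at x = 8, giving min AVC = 78 - 16·8 + 8^2 = £14.
With P < min AVC (£1 < £14), every unit sold adds to the loss.
Best response: produce nothing and absorb the £196 fixed cost.

Shut down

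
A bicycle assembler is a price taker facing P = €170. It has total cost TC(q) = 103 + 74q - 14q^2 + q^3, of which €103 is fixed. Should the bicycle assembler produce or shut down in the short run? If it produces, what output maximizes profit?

Strip out fixed cost: VC = 74q - 14q^2 + q^3. Then AVC = 74 - 14q + q^2 and MC = 74 - 28q + 3q^2.
AVC hits its minimum where MC = AVC, at q = 7, giving min AVC = 74 - 14·7 + 7^2 = €25.
Since P = €170 ≥ min AVC = €25, price covers variable cost and the firm should produce.
Solving P = MC: -96 - 28q + 3q^2 = 0 ⇒ q = -8/3 or 12. On the upward-sloping branch, q* = 12.
Check: AVC at q = 12 is €50 ≤ P, so revenue covers variable cost.
Profit = P·q − TC = 170·12 − 703 = €1337.

Produce at q = 12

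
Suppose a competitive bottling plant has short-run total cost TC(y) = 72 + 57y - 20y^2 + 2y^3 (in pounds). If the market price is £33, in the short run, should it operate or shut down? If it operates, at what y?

Produce at y = 6

Variable cost is VC = 57y - 20y^2 + 2y^3, so AVC = VC/y = 57 - 20y + 2y^2 and MC = dTC/dy = 57 - 40y + 6y^2.
AVC hits its minimum where MC = AVC, at y = 5, giving min AVC = 57 - 20·5 + 2·5^2 = £7.
Since P = £33 ≥ min AVC = £7, price covers variable cost and the firm should produce.
Set P = MC: 33 = 57 - 40y + 6y^2 → 24 - 40y + 6y^2 = 0. The roots are y = 2/3 and y = 6; the profit-maximizing output is on the rising part of MC, so y* = 6.
Check: AVC at y = 6 is £9 ≤ P, so revenue covers variable cost.
Profit = P·y − TC = 33·6 − 126 = £72.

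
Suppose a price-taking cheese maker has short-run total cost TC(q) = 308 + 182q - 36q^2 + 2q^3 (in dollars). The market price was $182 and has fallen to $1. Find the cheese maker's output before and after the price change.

AVC = 182 - 36q + 2q^2, minimized at q = 9 where min AVC = $20. MC = 182 - 72q + 6q^2.
At P = $182 ≥ min AVC, set P = MC on the rising branch: q = 12.
At P = $1 < min AVC = $20, price no longer covers variable cost at any output, so the firm shuts down: q = 0.

Output falls from 12 to 0 (the firm shuts down)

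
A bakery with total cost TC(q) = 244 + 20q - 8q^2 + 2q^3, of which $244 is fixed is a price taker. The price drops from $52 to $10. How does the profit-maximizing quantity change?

Output falls from 4 to 0 (the firm shuts down)

AVC = 20 - 8q + 2q^2, minimized at q = 2 where min AVC = $12. MC = 20 - 16q + 6q^2.
At P = $52 ≥ min AVC, set P = MC on the rising branch: q = 4.
At P = $10 < min AVC = $12, price no longer covers variable cost at any output, so the firm shuts down: q = 0.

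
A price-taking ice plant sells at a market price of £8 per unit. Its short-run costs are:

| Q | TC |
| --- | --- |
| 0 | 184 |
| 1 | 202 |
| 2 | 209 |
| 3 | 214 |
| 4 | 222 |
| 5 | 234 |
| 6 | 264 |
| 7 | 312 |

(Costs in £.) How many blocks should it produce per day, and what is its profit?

Compute π = P·Q − TC at each output: Q=0: -184; Q=1: -194; Q=2: -193; Q=3: -190; Q=4: -190; Q=5: -194; Q=6: -216; Q=7: -256.
Profit is highest at Q = 0. Equivalently, the lowest AVC in the table is 38/4 ≈ £9.50 at Q = 4, and P = £8 falls below it — price never covers variable cost, so the firm shuts down and loses only its fixed cost.

Q = 0 (shut down); profit = -£184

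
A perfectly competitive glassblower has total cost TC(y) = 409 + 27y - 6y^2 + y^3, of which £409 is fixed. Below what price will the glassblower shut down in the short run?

£18 per unit

The shutdown price is the minimum of AVC. VC = 27y - 6y^2 + y^3, so AVC = 27 - 6y + y^2.
At the minimum of AVC, MC = AVC. MC = 27 - 12y + 3y^2; setting MC = AVC gives 2y^2 - 6y = 0, so y = 3. min AVC = 18.
For P < £18 the firm produces nothing.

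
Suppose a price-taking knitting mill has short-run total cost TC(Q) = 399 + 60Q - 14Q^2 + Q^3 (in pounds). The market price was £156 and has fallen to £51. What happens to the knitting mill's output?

Output falls from 12 to 9

MC = 60 - 28Q + 3Q^2; the shutdown threshold is min AVC = £11 (at Q = 7).
With P = £156 above the shutdown price, P = MC gives Q = 12.
At P = £51 ≥ min AVC, set P = MC: Q = 9. The firm stays open but cuts output.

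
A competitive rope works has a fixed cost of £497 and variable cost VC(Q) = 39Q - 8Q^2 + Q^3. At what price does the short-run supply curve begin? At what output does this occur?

The shutdown price is the minimum of AVC. VC = 39Q - 8Q^2 + Q^3, so AVC = 39 - 8Q + Q^2.
At the minimum of AVC, MC = AVC. MC = 39 - 16Q + 3Q^2; setting MC = AVC gives 2Q^2 - 8Q = 0, so Q = 4. min AVC = 23.
The firm shuts down for any P below £23.

£23 per unit, at Q = 4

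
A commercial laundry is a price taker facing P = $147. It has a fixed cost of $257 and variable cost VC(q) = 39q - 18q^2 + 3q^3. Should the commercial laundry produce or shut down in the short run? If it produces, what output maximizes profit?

From TC, MC = TC'(q) = 39 - 36q + 9q^2 and AVC = VC/q = 39 - 18q + 3q^2.
The AVC parabola has its vertex at q = 18/6 = 3, where AVC = 39 - 18·3 + 3·3^2 = $12.
Since P = $147 ≥ min AVC = $12, price covers variable cost and the firm should produce.
Solving P = MC: -108 - 36q + 9q^2 = 0 ⇒ q = -2 or 6. On the upward-sloping branch, q* = 6.
Check: AVC at q = 6 is $39 ≤ P, so revenue covers variable cost.
Profit = P·q − TC = 147·6 − 491 = $391.

Produce at q = 6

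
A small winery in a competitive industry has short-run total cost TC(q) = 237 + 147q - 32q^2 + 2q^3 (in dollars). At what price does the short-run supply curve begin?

$19 per unit

The firm shuts down when price falls below the minimum of average variable cost. AVC = VC/q = 147 - 32q + 2q^2.
At the minimum of AVC, MC = AVC. MC = 147 - 64q + 6q^2; setting MC = AVC gives 4q^2 - 32q = 0, so q = 8. min AVC = 19.
The firm shuts down for any P below $19.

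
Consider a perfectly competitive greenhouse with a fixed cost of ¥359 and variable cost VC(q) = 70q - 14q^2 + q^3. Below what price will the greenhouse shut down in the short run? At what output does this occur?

¥21 per unit, at q = 7

The firm shuts down when price falls below the minimum of average variable cost. AVC = VC/q = 70 - 14q + q^2.
dAVC/dq = -14 + 2q = 0 gives q = 7. min AVC = 70 - 14·7 + 7^2 = 21.
For P < ¥21 the firm produces nothing.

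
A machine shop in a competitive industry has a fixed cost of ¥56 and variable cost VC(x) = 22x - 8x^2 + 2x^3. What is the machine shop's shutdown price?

¥14 per unit

The shutdown price is the minimum of AVC. VC = 22x - 8x^2 + 2x^3, so AVC = 22 - 8x + 2x^2.
At the minimum of AVC, MC = AVC. MC = 22 - 16x + 6x^2; setting MC = AVC gives 4x^2 - 8x = 0, so x = 2. min AVC = 14.
So the shutdown price is ¥14.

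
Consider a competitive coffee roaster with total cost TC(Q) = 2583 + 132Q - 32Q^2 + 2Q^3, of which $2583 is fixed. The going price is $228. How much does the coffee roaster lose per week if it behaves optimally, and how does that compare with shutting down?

Profit = -$279 at Q = 12

AVC = 132 - 32Q + 2Q^2 has its minimum $4 at Q = 8; price $228 clears that bar, so the firm operates.
MC = 132 - 64Q + 6Q^2. Setting P = MC and taking the root on the rising branch gives Q* = 12.
TR = 228·12 = 2736. TC = 2583 + 432 = 3015. Profit = 2736 − 3015 = -$279.
By producing, the firm covers all variable cost plus $2304 of fixed cost; shutting down would lose the full $2583.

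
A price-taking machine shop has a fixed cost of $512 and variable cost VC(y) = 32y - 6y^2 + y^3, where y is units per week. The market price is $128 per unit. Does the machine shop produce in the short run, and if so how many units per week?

Produce at y = 8

Strip out fixed cost: VC = 32y - 6y^2 + y^3. Then AVC = 32 - 6y + y^2 and MC = 32 - 12y + 3y^2.
AVC is minimized where dAVC/dy = -6 + 2y = 0, at y = 3; min AVC = 32 - 6·3 + 3^2 = $23.
Since P = $128 ≥ min AVC = $23, price covers variable cost and the firm should produce.
Solving P = MC: -96 - 12y + 3y^2 = 0 ⇒ y = -4 or 8. On the upward-sloping branch, y* = 8.
Check: AVC at y = 8 is $48 ≤ P, so revenue covers variable cost.
Profit = P·y − TC = 128·8 − 896 = $128.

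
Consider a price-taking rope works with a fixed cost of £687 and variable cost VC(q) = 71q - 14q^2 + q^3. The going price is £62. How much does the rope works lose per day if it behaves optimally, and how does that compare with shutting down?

AVC = 71 - 14q + q^2 has its minimum £22 at q = 7; price £62 clears that bar, so the firm operates.
With MC = 71 - 28q + 3q^2, P = MC on the upward-sloping part at q* = 9.
TR = 62·9 = 558. TC = 687 + 234 = 921. Profit = 558 − 921 = -£363.
That loss of £363 beats the £687 the firm would lose by shutting down; producing recovers £324 of fixed cost.

Profit = -£363 at q = 9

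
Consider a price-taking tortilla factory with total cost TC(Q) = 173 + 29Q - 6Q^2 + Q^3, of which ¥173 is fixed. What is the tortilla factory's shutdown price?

The shutdown price is the minimum of AVC. VC = 29Q - 6Q^2 + Q^3, so AVC = 29 - 6Q + Q^2.
At the minimum of AVC, MC = AVC. MC = 29 - 12Q + 3Q^2; setting MC = AVC gives 2Q^2 - 6Q = 0, so Q = 3. min AVC = 20.
So the shutdown price is ¥20.

¥20 per unit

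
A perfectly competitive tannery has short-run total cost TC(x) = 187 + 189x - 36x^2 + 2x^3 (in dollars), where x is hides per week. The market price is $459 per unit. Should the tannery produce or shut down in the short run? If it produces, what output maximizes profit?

Variable cost is VC = 189x - 36x^2 + 2x^3, so AVC = VC/x = 189 - 36x + 2x^2 and MC = dTC/dx = 189 - 72x + 6x^2.
The AVC parabola has its vertex at x = 36/4 = 9, where AVC = 189 - 36·9 + 2·9^2 = $27.
P = $459 exceeds min AVC = $27, so the firm stays open.
P = MC gives -270 - 72x + 6x^2 = 0, with roots -3 and 15. Take the larger (rising MC): x* = 15.
Check: AVC at x = 15 is $99 ≤ P, so revenue covers variable cost.
Profit = P·x − TC = 459·15 − 1672 = $5213.

Produce at x = 15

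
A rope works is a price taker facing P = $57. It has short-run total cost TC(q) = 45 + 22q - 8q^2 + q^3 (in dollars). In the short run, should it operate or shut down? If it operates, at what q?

From TC, MC = TC'(q) = 22 - 16q + 3q^2 and AVC = VC/q = 22 - 8q + q^2.
AVC is minimized where dAVC/dq = -8 + 2q = 0, at q = 4; min AVC = 22 - 8·4 + 4^2 = $6.
P = $57 exceeds min AVC = $6, so the firm stays open.
P = MC gives -35 - 16q + 3q^2 = 0, with roots -5/3 and 7. Take the larger (rising MC): q* = 7.
Check: AVC at q = 7 is $15 ≤ P, so revenue covers variable cost.
Profit = P·q − TC = 57·7 − 150 = $249.

Produce at q = 7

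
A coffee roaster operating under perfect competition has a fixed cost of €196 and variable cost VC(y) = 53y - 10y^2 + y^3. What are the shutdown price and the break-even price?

Shutdown price = min AVC. AVC = 53 - 10y + y^2, with vertex at y = 5 and minimum €28.
ATC = 196/y + 53 - 10y + y^2. Setting dATC/dy = −196/y^2 − 10 + 2y = 0 gives y = 7 (since 2·7^3 − 10·7^2 = 196).
min ATC = 196/7 + 53 − 10·7 + 7^2 = €60. That is the break-even price.
For €28 ≤ P < €60 the firm produces at a loss; below €28 it shuts down.

Shutdown price = €28; break-even price = €60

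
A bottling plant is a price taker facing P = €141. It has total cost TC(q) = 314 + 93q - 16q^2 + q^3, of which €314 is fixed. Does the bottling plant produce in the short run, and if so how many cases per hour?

Produce at q = 12

Variable cost is VC = 93q - 16q^2 + q^3, so AVC = VC/q = 93 - 16q + q^2 and MC = dTC/dq = 93 - 32q + 3q^2.
AVC is minimized where dAVC/dq = -16 + 2q = 0, at q = 8; min AVC = 93 - 16·8 + 8^2 = €29.
Because €141 ≥ €29, revenue can cover variable cost; the firm operates.
P = MC gives -48 - 32q + 3q^2 = 0, with roots -4/3 and 12. Take the larger (rising MC): q* = 12.
Check: AVC at q = 12 is €45 ≤ P, so revenue covers variable cost.
Profit = P·q − TC = 141·12 − 854 = €838.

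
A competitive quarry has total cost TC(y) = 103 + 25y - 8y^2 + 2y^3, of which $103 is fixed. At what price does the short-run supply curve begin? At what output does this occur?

The shutdown price is the minimum of AVC. VC = 25y - 8y^2 + 2y^3, so AVC = 25 - 8y + 2y^2.
At the minimum of AVC, MC = AVC. MC = 25 - 16y + 6y^2; setting MC = AVC gives 4y^2 - 8y = 0, so y = 2. min AVC = 17.
The firm shuts down for any P below $17.

$17 per unit, at y = 2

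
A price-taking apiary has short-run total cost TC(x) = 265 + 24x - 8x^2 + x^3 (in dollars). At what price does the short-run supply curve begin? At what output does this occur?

The firm shuts down when price falls below the minimum of average variable cost. AVC = VC/x = 24 - 8x + x^2.
At the minimum of AVC, MC = AVC. MC = 24 - 16x + 3x^2; setting MC = AVC gives 2x^2 - 8x = 0, so x = 4. min AVC = 8.
For P < $8 the firm produces nothing.

$8 per unit, at x = 4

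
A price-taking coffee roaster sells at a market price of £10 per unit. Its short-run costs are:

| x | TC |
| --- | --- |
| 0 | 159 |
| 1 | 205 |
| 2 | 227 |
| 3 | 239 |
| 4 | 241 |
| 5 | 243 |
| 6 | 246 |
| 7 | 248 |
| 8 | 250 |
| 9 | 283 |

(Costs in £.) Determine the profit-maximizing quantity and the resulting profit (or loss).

x = 0 (shut down); profit = -£159

Compute π = P·x − TC at each output: x=0: -159; x=1: -195; x=2: -207; x=3: -209; x=4: -201; x=5: -193; x=6: -186; x=7: -178; x=8: -170; x=9: -193.
Profit is highest at x = 0. Equivalently, the lowest AVC in the table is 91/8 ≈ £11.38 at x = 8, and P = £10 falls below it — price never covers variable cost, so the firm shuts down and loses only its fixed cost.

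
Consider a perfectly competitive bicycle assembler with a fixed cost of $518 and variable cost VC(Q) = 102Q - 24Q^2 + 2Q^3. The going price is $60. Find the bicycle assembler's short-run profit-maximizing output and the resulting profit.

AVC = 102 - 24Q + 2Q^2 has its minimum $30 at Q = 6; price $60 clears that bar, so the firm operates.
MC = 102 - 48Q + 6Q^2. Setting P = MC and taking the root on the rising branch gives Q* = 7.
TR = 60·7 = 420. TC = 518 + 224 = 742. Profit = 420 − 742 = -$322.
Shutting down would mean losing the fixed cost of $518, so operating at a loss of $322 is better by $196.

Profit = -$322 at Q = 7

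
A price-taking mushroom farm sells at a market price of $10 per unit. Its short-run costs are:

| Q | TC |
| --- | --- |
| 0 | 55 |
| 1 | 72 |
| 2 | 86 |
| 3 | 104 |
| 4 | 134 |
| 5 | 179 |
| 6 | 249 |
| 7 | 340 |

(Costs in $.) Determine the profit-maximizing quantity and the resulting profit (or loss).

Compute π = P·Q − TC at each output: Q=0: -55; Q=1: -62; Q=2: -66; Q=3: -74; Q=4: -94; Q=5: -129; Q=6: -189; Q=7: -270.
Profit is highest at Q = 0. Equivalently, the lowest AVC in the table is 31/2 ≈ $15.50 at Q = 2, and P = $10 falls below it — price never covers variable cost, so the firm shuts down and loses only its fixed cost.

Q = 0 (shut down); profit = -$55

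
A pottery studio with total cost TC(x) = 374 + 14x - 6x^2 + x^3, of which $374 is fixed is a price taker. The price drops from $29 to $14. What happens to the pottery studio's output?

MC = 14 - 12x + 3x^2; the shutdown threshold is min AVC = $5 (at x = 3).
With P = $29 above the shutdown price, P = MC gives x = 5.
At P = $14 ≥ min AVC, set P = MC: x = 4. The firm stays open but cuts output.

Output falls from 5 to 4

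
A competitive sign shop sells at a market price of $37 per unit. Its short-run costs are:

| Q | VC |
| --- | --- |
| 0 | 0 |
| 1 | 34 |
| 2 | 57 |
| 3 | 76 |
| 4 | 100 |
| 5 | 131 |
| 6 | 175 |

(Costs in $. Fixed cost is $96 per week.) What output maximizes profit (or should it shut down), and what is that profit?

Compute π = P·Q − TC at each output: Q=0: -96; Q=1: -93; Q=2: -79; Q=3: -61; Q=4: -48; Q=5: -42; Q=6: -49.
Profit is maximized at Q = 5. AVC there is 131/5 = $26.20 ≤ P, so producing beats shutting down (which would give -$96).

Q = 5; profit = -$42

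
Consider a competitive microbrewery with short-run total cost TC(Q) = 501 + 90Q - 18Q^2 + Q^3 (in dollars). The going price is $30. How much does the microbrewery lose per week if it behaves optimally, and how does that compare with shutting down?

Profit = -$301 at Q = 10

AVC = 90 - 18Q + Q^2 has its minimum $9 at Q = 9; price $30 clears that bar, so the firm operates.
MC = 90 - 36Q + 3Q^2. Setting P = MC and taking the root on the rising branch gives Q* = 10.
TR = 30·10 = 300. TC = 501 + 100 = 601. Profit = 300 − 601 = -$301.
By producing, the firm covers all variable cost plus $200 of fixed cost; shutting down would lose the full $501.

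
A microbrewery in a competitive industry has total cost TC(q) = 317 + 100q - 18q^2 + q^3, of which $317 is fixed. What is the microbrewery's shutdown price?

Short-run supply begins at min AVC. From VC = 100q - 18q^2 + q^3, AVC = 100 - 18q + q^2.
At the minimum of AVC, MC = AVC. MC = 100 - 36q + 3q^2; setting MC = AVC gives 2q^2 - 18q = 0, so q = 9. min AVC = 19.
The firm shuts down for any P below $19.

$19 per unit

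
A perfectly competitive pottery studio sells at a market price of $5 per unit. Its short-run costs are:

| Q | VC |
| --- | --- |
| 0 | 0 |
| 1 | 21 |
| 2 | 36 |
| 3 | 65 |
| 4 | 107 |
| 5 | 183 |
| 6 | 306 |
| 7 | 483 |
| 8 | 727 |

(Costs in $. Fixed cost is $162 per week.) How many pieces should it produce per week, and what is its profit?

Q = 0 (shut down); profit = -$162

Compute π = P·Q − TC at each output: Q=0: -162; Q=1: -178; Q=2: -188; Q=3: -212; Q=4: -249; Q=5: -320; Q=6: -438; Q=7: -610; Q=8: -849.
Profit is highest at Q = 0. Equivalently, the lowest AVC in the table is 36/2 ≈ $18 at Q = 2, and P = $5 falls below it — price never covers variable cost, so the firm shuts down and loses only its fixed cost.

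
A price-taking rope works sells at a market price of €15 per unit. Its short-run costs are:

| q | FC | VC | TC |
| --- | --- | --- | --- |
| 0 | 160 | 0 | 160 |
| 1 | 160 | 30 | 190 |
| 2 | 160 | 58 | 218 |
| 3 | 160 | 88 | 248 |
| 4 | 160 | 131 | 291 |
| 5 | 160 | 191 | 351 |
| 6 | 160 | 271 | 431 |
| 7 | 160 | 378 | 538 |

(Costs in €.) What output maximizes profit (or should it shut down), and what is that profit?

q = 0 (shut down); profit = -€160

Compute π = P·q − TC at each output: q=0: -160; q=1: -175; q=2: -188; q=3: -203; q=4: -231; q=5: -276; q=6: -341; q=7: -433.
Profit is highest at q = 0. Equivalently, the lowest AVC in the table is 58/2 ≈ €29 at q = 2, and P = €15 falls below it — price never covers variable cost, so the firm shuts down and loses only its fixed cost.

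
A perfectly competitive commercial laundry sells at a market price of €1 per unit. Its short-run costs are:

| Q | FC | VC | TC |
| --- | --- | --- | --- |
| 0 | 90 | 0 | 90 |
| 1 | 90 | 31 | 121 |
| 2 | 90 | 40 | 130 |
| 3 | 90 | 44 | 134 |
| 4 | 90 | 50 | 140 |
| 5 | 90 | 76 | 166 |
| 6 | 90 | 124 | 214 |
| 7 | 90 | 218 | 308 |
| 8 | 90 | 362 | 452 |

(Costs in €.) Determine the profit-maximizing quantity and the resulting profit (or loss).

Q = 0 (shut down); profit = -€90

Compute π = P·Q − TC at each output: Q=0: -90; Q=1: -120; Q=2: -128; Q=3: -131; Q=4: -136; Q=5: -161; Q=6: -208; Q=7: -301; Q=8: -444.
Profit is highest at Q = 0. Equivalently, the lowest AVC in the table is 50/4 ≈ €12.50 at Q = 4, and P = €1 falls below it — price never covers variable cost, so the firm shuts down and loses only its fixed cost.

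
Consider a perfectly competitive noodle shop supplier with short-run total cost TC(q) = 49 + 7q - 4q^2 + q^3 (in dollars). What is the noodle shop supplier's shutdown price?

Short-run supply begins at min AVC. From VC = 7q - 4q^2 + q^3, AVC = 7 - 4q + q^2.
At the minimum of AVC, MC = AVC. MC = 7 - 8q + 3q^2; setting MC = AVC gives 2q^2 - 4q = 0, so q = 2. min AVC = 3.
So the shutdown price is $3.

$3 per unit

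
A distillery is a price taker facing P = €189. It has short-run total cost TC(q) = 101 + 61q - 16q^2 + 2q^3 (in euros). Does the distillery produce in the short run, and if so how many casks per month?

From TC, MC = TC'(q) = 61 - 32q + 6q^2 and AVC = VC/q = 61 - 16q + 2q^2.
The AVC parabola has its vertex at q = 16/4 = 4, where AVC = 61 - 16·4 + 2·4^2 = €29.
Because €189 ≥ €29, revenue can cover variable cost; the firm operates.
P = MC gives -128 - 32q + 6q^2 = 0, with roots -8/3 and 8. Take the larger (rising MC): q* = 8.
Check: AVC at q = 8 is €61 ≤ P, so revenue covers variable cost.
Profit = P·q − TC = 189·8 − 589 = €923.

Produce at q = 8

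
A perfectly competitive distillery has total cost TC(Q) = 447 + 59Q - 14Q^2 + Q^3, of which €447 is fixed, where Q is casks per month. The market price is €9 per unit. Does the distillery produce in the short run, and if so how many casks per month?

Strip out fixed cost: VC = 59Q - 14Q^2 + Q^3. Then AVC = 59 - 14Q + Q^2 and MC = 59 - 28Q + 3Q^2.
AVC hits its minimum where MC = AVC, at Q = 7, giving min AVC = 59 - 14·7 + 7^2 = €10.
With P < min AVC (€9 < €10), every unit sold adds to the loss.
The firm minimizes its loss by shutting down and losing only its fixed cost of €447.

Shut down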